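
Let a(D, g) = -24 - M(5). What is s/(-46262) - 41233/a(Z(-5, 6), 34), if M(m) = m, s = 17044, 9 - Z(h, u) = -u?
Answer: 953513385/670799 ≈ 1421.5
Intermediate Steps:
Z(h, u) = 9 + u (Z(h, u) = 9 - (-1)*u = 9 + u)
a(D, g) = -29 (a(D, g) = -24 - 1*5 = -24 - 5 = -29)
s/(-46262) - 41233/a(Z(-5, 6), 34) = 17044/(-46262) - 41233/(-29) = 17044*(-1/46262) - 41233*(-1/29) = -8522/23131 + 41233/29 = 953513385/670799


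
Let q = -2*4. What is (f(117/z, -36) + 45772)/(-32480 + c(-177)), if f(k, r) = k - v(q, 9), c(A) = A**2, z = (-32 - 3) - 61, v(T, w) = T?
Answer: -1464921/36832 ≈ -39.773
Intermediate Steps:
q = -8
z = -96 (z = -35 - 61 = -96)
f(k, r) = 8 + k (f(k, r) = k - 1*(-8) = k + 8 = 8 + k)
(f(117/z, -36) + 45772)/(-32480 + c(-177)) = ((8 + 117/(-96)) + 45772)/(-32480 + (-177)**2) = ((8 + 117*(-1/96)) + 45772)/(-32480 + 31329) = ((8 - 39/32) + 45772)/(-1151) = (217/32 + 45772)*(-1/1151) = (1464921/32)*(-1/1151) = -1464921/36832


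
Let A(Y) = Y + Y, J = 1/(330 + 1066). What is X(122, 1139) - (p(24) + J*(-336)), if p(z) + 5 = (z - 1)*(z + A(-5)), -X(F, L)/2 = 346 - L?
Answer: 442965/349 ≈ 1269.2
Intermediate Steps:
X(F, L) = -692 + 2*L (X(F, L) = -2*(346 - L) = -692 + 2*L)
J = 1/1396 ≈ 0.00071633
A(Y) = 2*Y
p(z) = -5 + (-1 + z)*(-10 + z) (p(z) = -5 + (z - 1)*(z + 2*(-5)) = -5 + (-1 + z)*(z - 10) = -5 + (-1 + z)*(-10 + z))
X(122, 1139) - (p(24) + J*(-336)) = (-692 + 2*1139) - ((5 + 24² - 11*24) + (1/1396)*(-336)) = (-692 + 2278) - ((5 + 576 - 264) - 84/349) = 1586 - (317 - 84/349) = 1586 - 1*110549/349 = 1586 - 110549/349 = 442965/349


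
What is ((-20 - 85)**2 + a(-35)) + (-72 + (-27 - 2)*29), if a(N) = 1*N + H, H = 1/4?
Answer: 40309/4 ≈ 10077.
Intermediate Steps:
H = 1/4 ≈ 0.25000
a(N) = 1/4 + N (a(N) = 1*N + 1/4 = N + 1/4 = 1/4 + N)
((-20 - 85)**2 + a(-35)) + (-72 + (-27 - 2)*29) = ((-20 - 85)**2 + (1/4 - 35)) + (-72 + (-27 - 2)*29) = ((-105)**2 - 139/4) + (-72 - 29*29) = (11025 - 139/4) + (-72 - 841) = 43961/4 - 913 = 40309/4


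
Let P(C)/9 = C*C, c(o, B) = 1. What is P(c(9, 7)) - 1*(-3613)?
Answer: 3622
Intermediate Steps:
P(C) = 9*C² (P(C) = 9*(C*C) = 9*C²)
P(c(9, 7)) - 1*(-3613) = 9*1² - 1*(-3613) = 9*1 + 3613 = 9 + 3613 = 3622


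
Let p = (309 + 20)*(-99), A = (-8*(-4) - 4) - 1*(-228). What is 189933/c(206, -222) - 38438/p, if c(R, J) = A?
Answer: 6196147871/8338176 ≈ 743.11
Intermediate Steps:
A = 256 (A = (32 - 4) + 228 = 28 + 228 = 256)
c(R, J) = 256
p = -32571 (p = 329*(-99) = -32571)
189933/c(206, -222) - 38438/p = 189933/256 - 38438/(-32571) = 189933*(1/256) - 38438*(-1/32571) = 189933/256 + 38438/32571 = 6196147871/8338176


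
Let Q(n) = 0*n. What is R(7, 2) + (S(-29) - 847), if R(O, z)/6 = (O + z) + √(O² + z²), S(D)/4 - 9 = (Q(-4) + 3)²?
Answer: -721 + 6*√53 ≈ -677.32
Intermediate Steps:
Q(n) = 0
S(D) = 72 (S(D) = 36 + 4*(0 + 3)² = 36 + 4*3² = 36 + 4*9 = 36 + 36 = 72)
R(O, z) = 6*O + 6*z + 6*√(O² + z²) (R(O, z) = 6*((O + z) + √(O² + z²)) = 6*(O + z + √(O² + z²)) = 6*O + 6*z + 6*√(O² + z²))
R(7, 2) + (S(-29) - 847) = (6*7 + 6*2 + 6*√(7² + 2²)) + (72 - 847) = (42 + 12 + 6*√(49 + 4)) - 775 = (42 + 12 + 6*√53) - 775 = (54 + 6*√53) - 775 = -721 + 6*√53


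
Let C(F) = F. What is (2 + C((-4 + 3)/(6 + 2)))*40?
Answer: 75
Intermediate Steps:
(2 + C((-4 + 3)/(6 + 2)))*40 = (2 + (-4 + 3)/(6 + 2))*40 = (2 - 1/8)*40 = (2 - 1*⅛)*40 = (2 - ⅛)*40 = (15/8)*40 = 75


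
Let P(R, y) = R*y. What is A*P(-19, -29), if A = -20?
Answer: -11020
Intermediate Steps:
A*P(-19, -29) = -(-380)*(-29) = -20*551 = -11020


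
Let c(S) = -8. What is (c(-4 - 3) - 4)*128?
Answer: -1536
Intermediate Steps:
(c(-4 - 3) - 4)*128 = (-8 - 4)*128 = -12*128 = -1536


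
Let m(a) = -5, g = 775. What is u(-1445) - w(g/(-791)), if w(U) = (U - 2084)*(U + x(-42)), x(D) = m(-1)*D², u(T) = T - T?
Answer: -11507252404505/625681 ≈ -1.8392e+7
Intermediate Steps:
u(T) = 0
x(D) = -5*D²
w(U) = (-8820 + U)*(-2084 + U) (w(U) = (U - 2084)*(U - 5*(-42)²) = (-2084 + U)*(U - 5*1764) = (-2084 + U)*(U - 8820) = (-2084 + U)*(-8820 + U) = (-8820 + U)*(-2084 + U))
u(-1445) - w(g/(-791)) = 0 - (18380880 + (775/(-791))² - 8450600/(-791)) = 0 - (18380880 + (775*(-1/791))² - 8450600*(-1)/791) = 0 - (18380880 + (-775/791)² - 10904*(-775/791)) = 0 - (18380880 + 600625/625681 + 8450600/791) = 0 - 1*11507252404505/625681 = 0 - 11507252404505/625681 = -11507252404505/625681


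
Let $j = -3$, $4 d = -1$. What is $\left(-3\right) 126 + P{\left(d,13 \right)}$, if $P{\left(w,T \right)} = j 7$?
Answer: $-399$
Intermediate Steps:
$d = - \frac{1}{4}$ ($d = \frac{1}{4} \left(-1\right) = - \frac{1}{4} \approx -0.25$)
$P{\left(w,T \right)} = -21$ ($P{\left(w,T \right)} = \left(-3\right) 7 = -21$)
$\left(-3\right) 126 + P{\left(d,13 \right)} = \left(-3\right) 126 - 21 = -378 - 21 = -399$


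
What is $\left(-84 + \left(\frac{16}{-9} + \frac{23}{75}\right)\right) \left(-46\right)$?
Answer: $\frac{884626}{225} \approx 3931.7$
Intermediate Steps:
$\left(-84 + \left(\frac{16}{-9} + \frac{23}{75}\right)\right) \left(-46\right) = \left(-84 + \left(16 \left(- \frac{1}{9}\right) + 23 \cdot \frac{1}{75}\right)\right) \left(-46\right) = \left(-84 + \left(- \frac{16}{9} + \frac{23}{75}\right)\right) \left(-46\right) = \left(-84 - \frac{331}{225}\right) \left(-46\right) = \left(- \frac{19231}{225}\right) \left(-46\right) = \frac{884626}{225}$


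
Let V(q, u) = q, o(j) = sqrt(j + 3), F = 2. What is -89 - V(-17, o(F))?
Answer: -72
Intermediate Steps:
o(j) = sqrt(3 + j)
-89 - V(-17, o(F)) = -89 - 1*(-17) = -89 + 17 = -72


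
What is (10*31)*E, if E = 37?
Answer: 11470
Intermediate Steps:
(10*31)*E = (10*31)*37 = 310*37 = 11470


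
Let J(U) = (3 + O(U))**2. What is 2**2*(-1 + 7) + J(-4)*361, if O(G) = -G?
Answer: 17713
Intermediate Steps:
J(U) = (3 - U)**2
2**2*(-1 + 7) + J(-4)*361 = 2**2*(-1 + 7) + (-3 - 4)**2*361 = 4*6 + (-7)**2*361 = 24 + 49*361 = 24 + 17689 = 17713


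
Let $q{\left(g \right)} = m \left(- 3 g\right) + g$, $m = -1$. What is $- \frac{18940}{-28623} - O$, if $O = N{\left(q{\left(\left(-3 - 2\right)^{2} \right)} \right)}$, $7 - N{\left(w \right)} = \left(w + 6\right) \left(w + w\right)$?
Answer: $\frac{606626179}{28623} \approx 21194.0$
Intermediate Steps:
$q{\left(g \right)} = 4 g$ ($q{\left(g \right)} = - \left(-3\right) g + g = 3 g + g = 4 g$)
$N{\left(w \right)} = 7 - 2 w \left(6 + w\right)$ ($N{\left(w \right)} = 7 - \left(w + 6\right) \left(w + w\right) = 7 - \left(6 + w\right) 2 w = 7 - 2 w \left(6 + w\right)$)
$O = -21193$ ($O = 7 - 12 \cdot 4 \left(-3 - 2\right)^{2} - 2 \left(4 \left(-3 - 2\right)^{2}\right)^{2} = 7 - 12 \cdot 4 \left(-5\right)^{2} - 2 \left(4 \left(-5\right)^{2}\right)^{2} = 7 - 12 \cdot 4 \cdot 25 - 2 \left(4 \cdot 25\right)^{2} = 7 - 1200 - 2 \cdot 100^{2} = 7 - 1200 - 20000 = -21193$)
$- \frac{18940}{-28623} - O = - \frac{18940}{-28623} - -21193 = \left(-18940\right) \left(- \frac{1}{28623}\right) + 21193 = \frac{18940}{28623} + 21193 = \frac{606626179}{28623}$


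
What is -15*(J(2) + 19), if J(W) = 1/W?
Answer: -585/2 ≈ -292.50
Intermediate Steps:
-15*(J(2) + 19) = -15*(1/2 + 19) = -15*(½ + 19) = -15*39/2 = -585/2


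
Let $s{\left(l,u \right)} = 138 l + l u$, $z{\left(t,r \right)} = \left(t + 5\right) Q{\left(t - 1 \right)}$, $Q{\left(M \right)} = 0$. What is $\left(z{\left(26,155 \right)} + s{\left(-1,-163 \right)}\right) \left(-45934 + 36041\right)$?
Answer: $-247325$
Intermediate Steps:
$z{\left(t,r \right)} = 0$ ($z{\left(t,r \right)} = \left(t + 5\right) 0 = \left(5 + t\right) 0 = 0$)
$\left(z{\left(26,155 \right)} + s{\left(-1,-163 \right)}\right) \left(-45934 + 36041\right) = \left(0 - \left(138 - 163\right)\right) \left(-45934 + 36041\right) = \left(0 - -25\right) \left(-9893\right) = \left(0 + 25\right) \left(-9893\right) = 25 \left(-9893\right) = -247325$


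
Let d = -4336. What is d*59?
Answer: -255824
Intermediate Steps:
d*59 = -4336*59 = -255824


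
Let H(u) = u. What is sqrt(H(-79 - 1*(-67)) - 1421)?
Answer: I*sqrt(1433) ≈ 37.855*I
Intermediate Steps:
sqrt(H(-79 - 1*(-67)) - 1421) = sqrt((-79 - 1*(-67)) - 1421) = sqrt((-79 + 67) - 1421) = sqrt(-12 - 1421) = sqrt(-1433) = I*sqrt(1433)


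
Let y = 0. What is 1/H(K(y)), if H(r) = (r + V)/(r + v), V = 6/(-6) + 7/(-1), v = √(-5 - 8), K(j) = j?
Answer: -I*√13/8 ≈ -0.45069*I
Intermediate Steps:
v = I*√13 (v = √(-13) = I*√13 ≈ 3.6056*I)
V = -8 (V = 6*(-⅙) + 7*(-1) = -1 - 7 = -8)
H(r) = (-8 + r)/(r + I*√13) (H(r) = (r - 8)/(r + I*√13) = (-8 + r)/(r + I*√13))
1/H(K(y)) = 1/((-8 + 0)/(0 + I*√13)) = 1/(-8/(I*√13)) = 1/(-I*√13/13*(-8)) = 1/(8*I*√13/13) = -I*√13/8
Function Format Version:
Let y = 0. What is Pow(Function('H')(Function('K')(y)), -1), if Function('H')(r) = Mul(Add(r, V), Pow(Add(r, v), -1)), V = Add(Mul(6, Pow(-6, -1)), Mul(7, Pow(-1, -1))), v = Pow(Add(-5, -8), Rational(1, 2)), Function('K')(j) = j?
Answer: Mul(Rational(-1, 8), I, Pow(13, Rational(1, 2))) ≈ Mul(-0.45069, I)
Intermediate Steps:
v = Mul(I, Pow(13, Rational(1, 2))) (v = Pow(-13, Rational(1, 2)) = Mul(I, Pow(13, Rational(1, 2))) ≈ Mul(3.6056, I))
V = -8 (V = Add(Mul(6, Rational(-1, 6)), Mul(7, -1)) = Add(-1, -7) = -8)
Function('H')(r) = Mul(Pow(Add(r, Mul(I, Pow(13, Rational(1, 2)))), -1), Add(-8, r)) (Function('H')(r) = Mul(Add(r, -8), Pow(Add(r, Mul(I, Pow(13, Rational(1, 2)))), -1)) = Mul(Add(-8, r), Pow(Add(r, Mul(I, Pow(13, Rational(1, 2)))), -1)) = Mul(Pow(Add(r, Mul(I, Pow(13, Rational(1, 2)))), -1), Add(-8, r)))
Pow(Function('H')(Function('K')(y)), -1) = Pow(Mul(Pow(Add(0, Mul(I, Pow(13, Rational(1, 2)))), -1), Add(-8, 0)), -1) = Pow(Mul(Pow(Mul(I, Pow(13, Rational(1, 2))), -1), -8), -1) = Pow(Mul(Mul(Rational(-1, 13), I, Pow(13, Rational(1, 2))), -8), -1) = Pow(Mul(Rational(8, 13), I, Pow(13, Rational(1, 2))), -1) = Mul(Rational(-1, 8), I, Pow(13, Rational(1, 2)))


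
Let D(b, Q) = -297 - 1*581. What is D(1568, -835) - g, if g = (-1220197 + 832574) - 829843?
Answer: 1216588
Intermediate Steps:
g = -1217466 (g = -387623 - 829843 = -1217466)
D(b, Q) = -878 (D(b, Q) = -297 - 581 = -878)
D(1568, -835) - g = -878 - 1*(-1217466) = -878 + 1217466 = 1216588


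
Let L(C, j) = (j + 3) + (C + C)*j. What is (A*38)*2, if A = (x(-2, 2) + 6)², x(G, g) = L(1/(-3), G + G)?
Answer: 40204/9 ≈ 4467.1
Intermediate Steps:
L(C, j) = 3 + j + 2*C*j (L(C, j) = (3 + j) + (2*C)*j = (3 + j) + 2*C*j = 3 + j + 2*C*j)
x(G, g) = 3 + 2*G/3 (x(G, g) = 3 + (G + G) + 2*(G + G)/(-3) = 3 + 2*G + 2*(-⅓)*(2*G) = 3 + 2*G - 4*G/3 = 3 + 2*G/3)
A = 529/9 (A = ((3 + (⅔)*(-2)) + 6)² = ((3 - 4/3) + 6)² = (5/3 + 6)² = (23/3)² = 529/9 ≈ 58.778)
(A*38)*2 = ((529/9)*38)*2 = (20102/9)*2 = 40204/9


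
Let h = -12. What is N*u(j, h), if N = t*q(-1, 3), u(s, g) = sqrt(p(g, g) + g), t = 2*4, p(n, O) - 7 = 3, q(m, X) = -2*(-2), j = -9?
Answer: 32*I*sqrt(2) ≈ 45.255*I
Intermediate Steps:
q(m, X) = 4
p(n, O) = 10 (p(n, O) = 7 + 3 = 10)
t = 8
u(s, g) = sqrt(10 + g)
N = 32 (N = 8*4 = 32)
N*u(j, h) = 32*sqrt(10 - 12) = 32*sqrt(-2) = 32*(I*sqrt(2)) = 32*I*sqrt(2)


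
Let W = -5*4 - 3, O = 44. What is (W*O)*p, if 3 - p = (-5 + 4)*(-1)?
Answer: -2024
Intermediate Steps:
W = -23 (W = -20 - 3 = -23)
p = 2 (p = 3 - (-5 + 4)*(-1) = 3 - (-1)*(-1) = 3 - 1*1 = 3 - 1 = 2)
(W*O)*p = -23*44*2 = -1012*2 = -2024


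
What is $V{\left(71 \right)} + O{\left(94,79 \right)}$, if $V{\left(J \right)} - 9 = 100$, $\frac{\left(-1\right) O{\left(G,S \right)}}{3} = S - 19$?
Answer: $-71$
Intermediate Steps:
$O{\left(G,S \right)} = 57 - 3 S$ ($O{\left(G,S \right)} = - 3 \left(S - 19\right) = - 3 \left(-19 + S\right) = 57 - 3 S$)
$V{\left(J \right)} = 109$ ($V{\left(J \right)} = 9 + 100 = 109$)
$V{\left(71 \right)} + O{\left(94,79 \right)} = 109 + \left(57 - 237\right) = 109 - 180 = -71$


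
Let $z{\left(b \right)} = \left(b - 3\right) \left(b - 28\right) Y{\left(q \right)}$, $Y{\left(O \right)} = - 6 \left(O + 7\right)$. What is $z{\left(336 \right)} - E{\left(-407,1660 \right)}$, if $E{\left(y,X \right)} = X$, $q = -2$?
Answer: $-3078580$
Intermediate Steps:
$Y{\left(O \right)} = -42 - 6 O$ ($Y{\left(O \right)} = - 6 \left(7 + O\right) = -42 - 6 O$)
$z{\left(b \right)} = - 30 \left(-28 + b\right) \left(-3 + b\right)$ ($z{\left(b \right)} = \left(b - 3\right) \left(b - 28\right) \left(-42 - -12\right) = \left(-3 + b\right) \left(-28 + b\right) \left(-42 + 12\right) = \left(-28 + b\right) \left(-3 + b\right) \left(-30\right) = - 30 \left(-28 + b\right) \left(-3 + b\right)$)
$z{\left(336 \right)} - E{\left(-407,1660 \right)} = \left(-2520 - 30 \cdot 336^{2} + 930 \cdot 336\right) - 1660 = \left(-2520 - 3386880 + 312480\right) - 1660 = -3076920 - 1660 = -3078580$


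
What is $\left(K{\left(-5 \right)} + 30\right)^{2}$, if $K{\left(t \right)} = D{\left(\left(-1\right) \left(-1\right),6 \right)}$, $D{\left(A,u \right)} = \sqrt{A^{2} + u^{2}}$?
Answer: $\left(30 + \sqrt{37}\right)^{2} \approx 1302.0$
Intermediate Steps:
$K{\left(t \right)} = \sqrt{37}$ ($K{\left(t \right)} = \sqrt{\left(\left(-1\right) \left(-1\right)\right)^{2} + 6^{2}} = \sqrt{1^{2} + 36} = \sqrt{1 + 36} = \sqrt{37}$)
$\left(K{\left(-5 \right)} + 30\right)^{2} = \left(\sqrt{37} + 30\right)^{2} = \left(30 + \sqrt{37}\right)^{2}$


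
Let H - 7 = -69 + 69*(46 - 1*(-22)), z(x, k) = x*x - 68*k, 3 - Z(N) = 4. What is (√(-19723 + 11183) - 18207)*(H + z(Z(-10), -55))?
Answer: -152410797 + 16742*I*√2135 ≈ -1.5241e+8 + 7.7358e+5*I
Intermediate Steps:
Z(N) = -1 (Z(N) = 3 - 1*4 = 3 - 4 = -1)
z(x, k) = x² - 68*k
H = 4630 (H = 7 + (-69 + 69*(46 - 1*(-22))) = 7 + (-69 + 69*(46 + 22)) = 7 + (-69 + 69*68) = 7 + (-69 + 4692) = 7 + 4623 = 4630)
(√(-19723 + 11183) - 18207)*(H + z(Z(-10), -55)) = (√(-19723 + 11183) - 18207)*(4630 + ((-1)² - 68*(-55))) = (√(-8540) - 18207)*(4630 + (1 + 3740)) = (2*I*√2135 - 18207)*(4630 + 3741) = (-18207 + 2*I*√2135)*8371 = -152410797 + 16742*I*√2135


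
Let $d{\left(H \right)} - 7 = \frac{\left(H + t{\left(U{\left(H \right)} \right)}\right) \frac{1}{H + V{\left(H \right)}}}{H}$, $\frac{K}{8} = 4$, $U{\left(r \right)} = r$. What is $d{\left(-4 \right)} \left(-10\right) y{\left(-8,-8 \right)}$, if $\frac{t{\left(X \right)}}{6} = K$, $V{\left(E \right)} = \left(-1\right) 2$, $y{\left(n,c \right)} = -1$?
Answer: $\frac{445}{3} \approx 148.33$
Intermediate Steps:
$V{\left(E \right)} = -2$
$K = 32$ ($K = 8 \cdot 4 = 32$)
$t{\left(X \right)} = 192$ ($t{\left(X \right)} = 6 \cdot 32 = 192$)
$d{\left(H \right)} = 7 + \frac{192 + H}{H \left(-2 + H\right)}$ ($d{\left(H \right)} = 7 + \frac{\left(H + 192\right) \frac{1}{H - 2}}{H} = 7 + \frac{\left(192 + H\right) \frac{1}{-2 + H}}{H} = 7 + \frac{\frac{1}{-2 + H} \left(192 + H\right)}{H} = 7 + \frac{192 + H}{H \left(-2 + H\right)}$)
$d{\left(-4 \right)} \left(-10\right) y{\left(-8,-8 \right)} = \frac{192 - -52 + 7 \left(-4\right)^{2}}{\left(-4\right) \left(-2 - 4\right)} \left(-10\right) \left(-1\right) = - \frac{192 + 52 + 7 \cdot 16}{4 \left(-6\right)} \left(-10\right) \left(-1\right) = \left(- \frac{1}{4}\right) \left(- \frac{1}{6}\right) \left(192 + 52 + 112\right) \left(-10\right) \left(-1\right) = \left(- \frac{1}{4}\right) \left(- \frac{1}{6}\right) 356 \left(-10\right) \left(-1\right) = \frac{89}{6} \left(-10\right) \left(-1\right) = \left(- \frac{445}{3}\right) \left(-1\right) = \frac{445}{3}$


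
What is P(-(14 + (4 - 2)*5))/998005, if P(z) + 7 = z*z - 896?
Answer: -327/998005 ≈ -0.00032765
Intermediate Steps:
P(z) = -903 + z² (P(z) = -7 + (z*z - 896) = -7 + (z² - 896) = -7 + (-896 + z²) = -903 + z²)
P(-(14 + (4 - 2)*5))/998005 = (-903 + (-(14 + (4 - 2)*5))²)/998005 = (-903 + (-(14 + 2*5))²)*(1/998005) = (-903 + (-(14 + 10))²)*(1/998005) = (-903 + (-1*24)²)*(1/998005) = (-903 + (-24)²)*(1/998005) = (-903 + 576)*(1/998005) = -327*1/998005 = -327/998005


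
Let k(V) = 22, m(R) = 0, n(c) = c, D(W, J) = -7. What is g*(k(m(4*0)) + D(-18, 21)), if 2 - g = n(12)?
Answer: -150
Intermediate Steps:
g = -10 (g = 2 - 1*12 = 2 - 12 = -10)
g*(k(m(4*0)) + D(-18, 21)) = -10*(22 - 7) = -10*15 = -150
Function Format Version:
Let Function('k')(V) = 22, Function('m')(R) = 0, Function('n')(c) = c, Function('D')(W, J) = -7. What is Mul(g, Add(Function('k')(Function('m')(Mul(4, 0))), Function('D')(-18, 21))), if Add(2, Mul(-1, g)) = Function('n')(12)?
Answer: -150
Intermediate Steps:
g = -10 (g = Add(2, Mul(-1, 12)) = Add(2, -12) = -10)
Mul(g, Add(Function('k')(Function('m')(Mul(4, 0))), Function('D')(-18, 21))) = Mul(-10, Add(22, -7)) = Mul(-10, 15) = -150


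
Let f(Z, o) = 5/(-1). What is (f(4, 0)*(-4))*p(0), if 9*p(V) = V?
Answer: 0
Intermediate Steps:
p(V) = V/9
f(Z, o) = -5 (f(Z, o) = 5*(-1) = -5)
(f(4, 0)*(-4))*p(0) = (-5*(-4))*((⅑)*0) = 20*0 = 0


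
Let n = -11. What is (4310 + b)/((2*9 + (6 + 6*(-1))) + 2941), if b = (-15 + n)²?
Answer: 4986/2959 ≈ 1.6850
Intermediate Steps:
b = 676 (b = (-15 - 11)² = (-26)² = 676)
(4310 + b)/((2*9 + (6 + 6*(-1))) + 2941) = (4310 + 676)/((2*9 + (6 + 6*(-1))) + 2941) = 4986/((18 + (6 - 6)) + 2941) = 4986/((18 + 0) + 2941) = 4986/(18 + 2941) = 4986/2959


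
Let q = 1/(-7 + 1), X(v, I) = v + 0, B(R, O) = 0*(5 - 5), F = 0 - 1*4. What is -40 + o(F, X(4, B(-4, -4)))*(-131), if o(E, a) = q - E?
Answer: -3253/6 ≈ -542.17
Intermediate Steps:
F = -4 (F = 0 - 4 = -4)
B(R, O) = 0 (B(R, O) = 0*0 = 0)
X(v, I) = v
q = -⅙ (q = 1/(-6) = -⅙ ≈ -0.16667)
o(E, a) = -⅙ - E
-40 + o(F, X(4, B(-4, -4)))*(-131) = -40 + (-⅙ - 1*(-4))*(-131) = -40 + (-⅙ + 4)*(-131) = -40 + (23/6)*(-131) = -40 - 3013/6 = -3253/6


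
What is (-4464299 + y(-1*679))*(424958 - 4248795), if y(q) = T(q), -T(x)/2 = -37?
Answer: 17070468731325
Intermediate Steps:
T(x) = 74 (T(x) = -2*(-37) = 74)
y(q) = 74
(-4464299 + y(-1*679))*(424958 - 4248795) = (-4464299 + 74)*(424958 - 4248795) = -4464225*(-3823837) = 17070468731325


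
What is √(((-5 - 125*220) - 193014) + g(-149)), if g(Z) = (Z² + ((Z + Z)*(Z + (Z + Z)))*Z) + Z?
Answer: I*√20046161 ≈ 4477.3*I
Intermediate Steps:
g(Z) = Z + Z² + 6*Z³ (g(Z) = (Z² + ((2*Z)*(Z + 2*Z))*Z) + Z = (Z² + ((2*Z)*(3*Z))*Z) + Z = (Z² + (6*Z²)*Z) + Z = (Z² + 6*Z³) + Z = Z + Z² + 6*Z³)
√(((-5 - 125*220) - 193014) + g(-149)) = √(((-5 - 125*220) - 193014) - 149*(1 - 149 + 6*(-149)²)) = √(((-5 - 27500) - 193014) - 149*(1 - 149 + 6*22201)) = √((-27505 - 193014) - 149*(1 - 149 + 133206)) = √(-220519 - 149*133058) = √(-220519 - 19825642) = √(-20046161) = I*√20046161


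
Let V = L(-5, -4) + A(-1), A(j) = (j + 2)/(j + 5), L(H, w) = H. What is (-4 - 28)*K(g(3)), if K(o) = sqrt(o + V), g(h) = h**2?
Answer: -16*sqrt(17) ≈ -65.970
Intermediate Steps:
A(j) = (2 + j)/(5 + j)
V = -19/4 (V = -5 + (2 - 1)/(5 - 1) = -5 + 1/4 = -19/4 ≈ -4.7500)
K(o) = sqrt(-19/4 + o) (K(o) = sqrt(o - 19/4) = sqrt(-19/4 + o))
(-4 - 28)*K(g(3)) = (-4 - 28)*(sqrt(-19 + 4*3**2)/2) = -16*sqrt(-19 + 4*9) = -16*sqrt(-19 + 36) = -16*sqrt(17)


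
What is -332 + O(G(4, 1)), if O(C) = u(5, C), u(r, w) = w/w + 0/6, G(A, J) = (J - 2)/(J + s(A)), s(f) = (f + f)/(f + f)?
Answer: -331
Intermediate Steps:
s(f) = 1 (s(f) = (2*f)/((2*f)) = (2*f)*(1/(2*f)) = 1)
G(A, J) = (-2 + J)/(1 + J) (G(A, J) = (J - 2)/(J + 1) = (-2 + J)/(1 + J))
u(r, w) = 1 (u(r, w) = 1 + 0*(⅙) = 1 + 0 = 1)
O(C) = 1
-332 + O(G(4, 1)) = -332 + 1 = -331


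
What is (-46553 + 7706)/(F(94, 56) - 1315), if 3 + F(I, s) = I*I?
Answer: -12949/2506 ≈ -5.1672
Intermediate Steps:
F(I, s) = -3 + I² (F(I, s) = -3 + I*I = -3 + I²)
(-46553 + 7706)/(F(94, 56) - 1315) = (-46553 + 7706)/((-3 + 94²) - 1315) = -38847/((-3 + 8836) - 1315) = -38847/(8833 - 1315) = -38847/7518 = -38847*1/7518 = -12949/2506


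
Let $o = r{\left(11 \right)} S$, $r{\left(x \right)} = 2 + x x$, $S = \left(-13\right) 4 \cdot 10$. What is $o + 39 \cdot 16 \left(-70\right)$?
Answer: $-107640$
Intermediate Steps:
$S = -520$ ($S = \left(-52\right) 10 = -520$)
$r{\left(x \right)} = 2 + x^{2}$
$o = -63960$ ($o = \left(2 + 11^{2}\right) \left(-520\right) = \left(2 + 121\right) \left(-520\right) = 123 \left(-520\right) = -63960$)
$o + 39 \cdot 16 \left(-70\right) = -63960 + 39 \cdot 16 \left(-70\right) = -63960 + 624 \left(-70\right) = -63960 - 43680 = -107640$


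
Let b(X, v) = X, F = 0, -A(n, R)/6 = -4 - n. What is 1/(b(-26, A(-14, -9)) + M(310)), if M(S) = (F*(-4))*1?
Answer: -1/26 ≈ -0.038462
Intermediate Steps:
A(n, R) = 24 + 6*n (A(n, R) = -6*(-4 - n) = 24 + 6*n)
M(S) = 0 (M(S) = (0*(-4))*1 = 0*1 = 0)
1/(b(-26, A(-14, -9)) + M(310)) = 1/(-26 + 0) = 1/(-26) = -1/26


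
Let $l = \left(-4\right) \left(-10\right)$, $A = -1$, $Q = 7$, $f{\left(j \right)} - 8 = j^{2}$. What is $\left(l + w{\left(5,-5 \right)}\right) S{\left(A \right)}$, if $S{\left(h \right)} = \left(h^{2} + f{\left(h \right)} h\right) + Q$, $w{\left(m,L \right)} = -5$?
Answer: $-35$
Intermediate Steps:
$f{\left(j \right)} = 8 + j^{2}$
$S{\left(h \right)} = 7 + h^{2} + h \left(8 + h^{2}\right)$ ($S{\left(h \right)} = \left(h^{2} + \left(8 + h^{2}\right) h\right) + 7 = \left(h^{2} + h \left(8 + h^{2}\right)\right) + 7 = 7 + h^{2} + h \left(8 + h^{2}\right)$)
$l = 40$
$\left(l + w{\left(5,-5 \right)}\right) S{\left(A \right)} = \left(40 - 5\right) \left(7 + \left(-1\right)^{2} - \left(8 + \left(-1\right)^{2}\right)\right) = 35 \left(7 + 1 - \left(8 + 1\right)\right) = 35 \left(7 + 1 - 9\right) = 35 \left(-1\right) = -35$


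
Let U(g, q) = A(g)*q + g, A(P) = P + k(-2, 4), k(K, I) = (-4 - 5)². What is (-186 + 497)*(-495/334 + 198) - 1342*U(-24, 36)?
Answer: -888593277/334 ≈ -2.6605e+6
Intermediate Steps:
k(K, I) = 81 (k(K, I) = (-9)² = 81)
A(P) = 81 + P (A(P) = P + 81 = 81 + P)
U(g, q) = g + q*(81 + g) (U(g, q) = (81 + g)*q + g = q*(81 + g) + g = g + q*(81 + g))
(-186 + 497)*(-495/334 + 198) - 1342*U(-24, 36) = (-186 + 497)*(-495/334 + 198) - 1342*(-24 + 36*(81 - 24)) = 311*(-495*1/334 + 198) - 1342*(-24 + 36*57) = 311*(-495/334 + 198) - 1342*(-24 + 2052) = 311*(65637/334) - 1342*2028 = 20413107/334 - 2721576 = -888593277/334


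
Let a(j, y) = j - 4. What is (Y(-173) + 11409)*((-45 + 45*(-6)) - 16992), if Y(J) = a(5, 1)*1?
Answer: -197472870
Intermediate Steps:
a(j, y) = -4 + j
Y(J) = 1 (Y(J) = (-4 + 5)*1 = 1*1 = 1)
(Y(-173) + 11409)*((-45 + 45*(-6)) - 16992) = (1 + 11409)*((-45 + 45*(-6)) - 16992) = 11410*((-45 - 270) - 16992) = 11410*(-315 - 16992) = 11410*(-17307) = -197472870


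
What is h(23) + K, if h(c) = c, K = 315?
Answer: 338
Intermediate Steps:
h(23) + K = 23 + 315 = 338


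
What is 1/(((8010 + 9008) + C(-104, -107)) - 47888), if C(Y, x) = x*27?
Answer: -1/33759 ≈ -2.9622e-5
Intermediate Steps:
C(Y, x) = 27*x
1/(((8010 + 9008) + C(-104, -107)) - 47888) = 1/(((8010 + 9008) + 27*(-107)) - 47888) = 1/((17018 - 2889) - 47888) = 1/(14129 - 47888) = 1/(-33759) = -1/33759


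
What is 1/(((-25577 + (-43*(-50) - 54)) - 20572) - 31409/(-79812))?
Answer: -79812/3515926627 ≈ -2.2700e-5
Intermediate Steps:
1/(((-25577 + (-43*(-50) - 54)) - 20572) - 31409/(-79812)) = 1/(((-25577 + (2150 - 54)) - 20572) - 31409*(-1/79812)) = 1/(((-25577 + 2096) - 20572) + 31409/79812) = 1/((-23481 - 20572) + 31409/79812) = 1/(-44053 + 31409/79812) = 1/(-3515926627/79812) = -79812/3515926627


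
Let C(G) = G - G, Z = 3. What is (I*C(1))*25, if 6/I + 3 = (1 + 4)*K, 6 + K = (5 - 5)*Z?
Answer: 0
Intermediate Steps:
K = -6 (K = -6 + (5 - 5)*3 = -6 + 0*3 = -6 + 0 = -6)
C(G) = 0
I = -2/11 (I = 6/(-3 + (1 + 4)*(-6)) = 6/(-3 + 5*(-6)) = 6/(-3 - 30) = 6/(-33) = 6*(-1/33) = -2/11 ≈ -0.18182)
(I*C(1))*25 = -2/11*0*25 = 0*25 = 0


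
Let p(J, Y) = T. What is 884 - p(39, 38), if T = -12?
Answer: 896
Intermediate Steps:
p(J, Y) = -12
884 - p(39, 38) = 884 - 1*(-12) = 884 + 12 = 896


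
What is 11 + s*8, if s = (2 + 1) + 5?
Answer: 75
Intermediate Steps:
s = 8 (s = 3 + 5 = 8)
11 + s*8 = 11 + 8*8 = 11 + 64 = 75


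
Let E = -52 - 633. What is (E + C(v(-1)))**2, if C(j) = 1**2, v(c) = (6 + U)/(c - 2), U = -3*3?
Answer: 467856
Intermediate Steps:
U = -9
E = -685
v(c) = -3/(-2 + c) (v(c) = (6 - 9)/(c - 2) = -3/(-2 + c))
C(j) = 1
(E + C(v(-1)))**2 = (-685 + 1)**2 = (-684)**2 = 467856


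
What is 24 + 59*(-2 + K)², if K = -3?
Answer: 1499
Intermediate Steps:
24 + 59*(-2 + K)² = 24 + 59*(-2 - 3)² = 24 + 59*(-5)² = 24 + 59*25 = 24 + 1475 = 1499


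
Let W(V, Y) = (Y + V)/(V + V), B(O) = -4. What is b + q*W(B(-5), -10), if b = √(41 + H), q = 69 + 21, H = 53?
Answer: 315/2 + √94 ≈ 167.20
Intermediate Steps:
W(V, Y) = (V + Y)/(2*V) (W(V, Y) = (V + Y)/((2*V)) = (V + Y)*(1/(2*V)) = (V + Y)/(2*V))
q = 90
b = √94 (b = √(41 + 53) = √94 ≈ 9.6954)
b + q*W(B(-5), -10) = √94 + 90*((½)*(-4 - 10)/(-4)) = √94 + 90*((½)*(-¼)*(-14)) = √94 + 90*(7/4) = √94 + 315/2 = 315/2 + √94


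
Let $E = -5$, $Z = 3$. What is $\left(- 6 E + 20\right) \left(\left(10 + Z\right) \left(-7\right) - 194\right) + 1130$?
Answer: $-13120$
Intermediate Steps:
$\left(- 6 E + 20\right) \left(\left(10 + Z\right) \left(-7\right) - 194\right) + 1130 = \left(\left(-6\right) \left(-5\right) + 20\right) \left(\left(10 + 3\right) \left(-7\right) - 194\right) + 1130 = \left(30 + 20\right) \left(13 \left(-7\right) - 194\right) + 1130 = 50 \left(-91 - 194\right) + 1130 = 50 \left(-285\right) + 1130 = -14250 + 1130 = -13120$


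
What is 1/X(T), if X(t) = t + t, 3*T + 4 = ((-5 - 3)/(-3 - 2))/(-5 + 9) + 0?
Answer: -5/12 ≈ -0.41667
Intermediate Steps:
T = -6/5 (T = -4/3 + (((-5 - 3)/(-3 - 2))/(-5 + 9) + 0)/3 = -4/3 + ((-8/(-5))/4 + 0)/3 = -4/3 + ((-8*(-⅕))/4 + 0)/3 = -4/3 + ((¼)*(8/5) + 0)/3 = -4/3 + (⅖ + 0)/3 = -4/3 + (⅓)*(⅖) = -4/3 + 2/15 = -6/5 ≈ -1.2000)
X(t) = 2*t
1/X(T) = 1/(2*(-6/5)) = 1/(-12/5) = -5/12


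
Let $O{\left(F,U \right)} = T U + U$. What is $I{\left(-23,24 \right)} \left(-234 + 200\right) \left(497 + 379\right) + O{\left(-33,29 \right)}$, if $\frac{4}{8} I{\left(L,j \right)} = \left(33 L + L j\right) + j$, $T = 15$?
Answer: $76664480$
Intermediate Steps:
$I{\left(L,j \right)} = 2 j + 66 L + 2 L j$ ($I{\left(L,j \right)} = 2 \left(\left(33 L + L j\right) + j\right) = 2 \left(j + 33 L + L j\right) = 2 j + 66 L + 2 L j$)
$O{\left(F,U \right)} = 16 U$ ($O{\left(F,U \right)} = 15 U + U = 16 U$)
$I{\left(-23,24 \right)} \left(-234 + 200\right) \left(497 + 379\right) + O{\left(-33,29 \right)} = \left(2 \cdot 24 + 66 \left(-23\right) + 2 \left(-23\right) 24\right) \left(-234 + 200\right) \left(497 + 379\right) + 16 \cdot 29 = \left(48 - 1518 - 1104\right) \left(\left(-34\right) 876\right) + 464 = \left(-2574\right) \left(-29784\right) + 464 = 76664016 + 464 = 76664480$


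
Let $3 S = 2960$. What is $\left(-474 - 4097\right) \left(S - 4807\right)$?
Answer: $\frac{52388231}{3} \approx 1.7463 \cdot 10^{7}$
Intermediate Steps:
$S = \frac{2960}{3}$ ($S = \frac{1}{3} \cdot 2960 = \frac{2960}{3} \approx 986.67$)
$\left(-474 - 4097\right) \left(S - 4807\right) = \left(-474 - 4097\right) \left(\frac{2960}{3} - 4807\right) = \left(-4571\right) \left(- \frac{11461}{3}\right) = \frac{52388231}{3}$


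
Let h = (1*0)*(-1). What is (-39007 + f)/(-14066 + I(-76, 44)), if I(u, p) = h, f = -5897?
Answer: 22452/7033 ≈ 3.1924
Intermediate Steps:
h = 0 (h = 0*(-1) = 0)
I(u, p) = 0
(-39007 + f)/(-14066 + I(-76, 44)) = (-39007 - 5897)/(-14066 + 0) = -44904/(-14066) = -44904*(-1/14066) = 22452/7033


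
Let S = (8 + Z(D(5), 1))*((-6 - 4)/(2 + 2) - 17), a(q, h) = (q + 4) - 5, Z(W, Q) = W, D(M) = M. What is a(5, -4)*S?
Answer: -1014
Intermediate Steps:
a(q, h) = -1 + q (a(q, h) = (4 + q) - 5 = -1 + q)
S = -507/2 (S = (8 + 5)*((-6 - 4)/(2 + 2) - 17) = 13*(-10/4 - 17) = 13*(-10*1/4 - 17) = 13*(-5/2 - 17) = 13*(-39/2) = -507/2 ≈ -253.50)
a(5, -4)*S = (-1 + 5)*(-507/2) = 4*(-507/2) = -1014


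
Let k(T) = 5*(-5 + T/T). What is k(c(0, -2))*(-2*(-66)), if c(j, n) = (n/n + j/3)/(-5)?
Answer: -2640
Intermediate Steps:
c(j, n) = -⅕ - j/15 (c(j, n) = (1 + j*(⅓))*(-⅕) = (1 + j/3)*(-⅕) = -⅕ - j/15)
k(T) = -20 (k(T) = 5*(-5 + 1) = 5*(-4) = -20)
k(c(0, -2))*(-2*(-66)) = -(-40)*(-66) = -20*132 = -2640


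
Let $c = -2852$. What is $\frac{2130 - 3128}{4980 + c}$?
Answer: $- \frac{499}{1064} \approx -0.46899$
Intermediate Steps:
$\frac{2130 - 3128}{4980 + c} = \frac{2130 - 3128}{4980 - 2852} = - \frac{998}{2128} = \left(-998\right) \frac{1}{2128} = - \frac{499}{1064}$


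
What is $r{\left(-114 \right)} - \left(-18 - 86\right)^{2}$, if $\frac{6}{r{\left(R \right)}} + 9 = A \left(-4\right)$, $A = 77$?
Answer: $- \frac{3428678}{317} \approx -10816.0$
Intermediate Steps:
$r{\left(R \right)} = - \frac{6}{317}$ ($r{\left(R \right)} = \frac{6}{-9 + 77 \left(-4\right)} = \frac{6}{-9 - 308} = \frac{6}{-317} = 6 \left(- \frac{1}{317}\right) = - \frac{6}{317}$)
$r{\left(-114 \right)} - \left(-18 - 86\right)^{2} = - \frac{6}{317} - \left(-18 - 86\right)^{2} = - \frac{6}{317} - \left(-104\right)^{2} = - \frac{6}{317} - 10816 = - \frac{3428678}{317}$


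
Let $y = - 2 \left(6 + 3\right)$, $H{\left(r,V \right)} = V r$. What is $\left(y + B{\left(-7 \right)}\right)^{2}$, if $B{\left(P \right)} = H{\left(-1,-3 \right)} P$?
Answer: $1521$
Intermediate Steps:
$B{\left(P \right)} = 3 P$ ($B{\left(P \right)} = \left(-3\right) \left(-1\right) P = 3 P$)
$y = -18$ ($y = \left(-2\right) 9 = -18$)
$\left(y + B{\left(-7 \right)}\right)^{2} = \left(-18 + 3 \left(-7\right)\right)^{2} = \left(-18 - 21\right)^{2} = \left(-39\right)^{2} = 1521$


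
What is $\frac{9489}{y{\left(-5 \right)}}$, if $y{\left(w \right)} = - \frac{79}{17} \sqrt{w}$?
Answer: $\frac{161313 i \sqrt{5}}{395} \approx 913.18 i$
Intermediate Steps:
$y{\left(w \right)} = - \frac{79 \sqrt{w}}{17}$ ($y{\left(w \right)} = \left(-79\right) \frac{1}{17} \sqrt{w} = - \frac{79 \sqrt{w}}{17}$)
$\frac{9489}{y{\left(-5 \right)}} = \frac{9489}{\left(- \frac{79}{17}\right) \sqrt{-5}} = \frac{9489}{\left(- \frac{79}{17}\right) i \sqrt{5}} = 9489 \frac{17 i \sqrt{5}}{395} = \frac{161313 i \sqrt{5}}{395}$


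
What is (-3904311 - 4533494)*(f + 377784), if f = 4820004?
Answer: -43857921575340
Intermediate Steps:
(-3904311 - 4533494)*(f + 377784) = (-3904311 - 4533494)*(4820004 + 377784) = -8437805*5197788 = -43857921575340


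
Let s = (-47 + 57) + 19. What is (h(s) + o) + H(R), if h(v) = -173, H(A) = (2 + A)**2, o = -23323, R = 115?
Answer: -9807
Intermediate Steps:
s = 29 (s = 10 + 19 = 29)
(h(s) + o) + H(R) = (-173 - 23323) + (2 + 115)**2 = -23496 + 117**2 = -23496 + 13689 = -9807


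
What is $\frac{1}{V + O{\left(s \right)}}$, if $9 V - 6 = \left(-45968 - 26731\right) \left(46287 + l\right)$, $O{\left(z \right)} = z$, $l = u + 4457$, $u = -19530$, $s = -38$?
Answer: $- \frac{3}{756408974} \approx -3.9661 \cdot 10^{-9}$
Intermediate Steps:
$l = -15073$ ($l = -19530 + 4457 = -15073$)
$V = - \frac{756408860}{3}$ ($V = \frac{2}{3} + \frac{\left(-45968 - 26731\right) \left(46287 - 15073\right)}{9} = \frac{2}{3} + \frac{\left(-72699\right) 31214}{9} = \frac{2}{3} + \frac{1}{9} \left(-2269226586\right) = \frac{2}{3} - \frac{756408862}{3} = - \frac{756408860}{3} \approx -2.5214 \cdot 10^{8}$)
$\frac{1}{V + O{\left(s \right)}} = \frac{1}{- \frac{756408860}{3} - 38} = \frac{1}{- \frac{756408974}{3}} = - \frac{3}{756408974}$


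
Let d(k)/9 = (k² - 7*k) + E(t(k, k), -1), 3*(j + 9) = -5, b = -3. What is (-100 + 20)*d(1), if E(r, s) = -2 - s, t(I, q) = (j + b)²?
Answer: 5040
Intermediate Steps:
j = -32/3 (j = -9 + (⅓)*(-5) = -9 - 5/3 = -32/3 ≈ -10.667)
t(I, q) = 1681/9 (t(I, q) = (-32/3 - 3)² = (-41/3)² = 1681/9)
d(k) = -9 - 63*k + 9*k² (d(k) = 9*((k² - 7*k) + (-2 - 1*(-1))) = 9*((k² - 7*k) + (-2 + 1)) = 9*((k² - 7*k) - 1) = 9*(-1 + k² - 7*k) = -9 - 63*k + 9*k²)
(-100 + 20)*d(1) = (-100 + 20)*(-9 - 63*1 + 9*1²) = -80*(-9 - 63 + 9*1) = -80*(-9 - 63 + 9) = -80*(-63) = 5040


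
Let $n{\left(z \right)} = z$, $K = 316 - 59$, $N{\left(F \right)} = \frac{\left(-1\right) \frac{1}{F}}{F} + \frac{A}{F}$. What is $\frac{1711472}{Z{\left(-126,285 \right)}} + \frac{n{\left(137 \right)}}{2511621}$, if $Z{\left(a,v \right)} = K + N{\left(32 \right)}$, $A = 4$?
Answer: $\frac{3569938936391}{536331915} \approx 6656.2$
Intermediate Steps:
$N{\left(F \right)} = - \frac{1}{F^{2}} + \frac{4}{F}$ ($N{\left(F \right)} = \frac{\left(-1\right) \frac{1}{F}}{F} + \frac{4}{F} = - \frac{1}{F^{2}} + \frac{4}{F}$)
$K = 257$ ($K = 316 - 59 = 257$)
$Z{\left(a,v \right)} = \frac{263295}{1024}$ ($Z{\left(a,v \right)} = 257 + \frac{-1 + 4 \cdot 32}{1024} = 257 + \frac{-1 + 128}{1024} = 257 + \frac{1}{1024} \cdot 127 = 257 + \frac{127}{1024} = \frac{263295}{1024}$)
$\frac{1711472}{Z{\left(-126,285 \right)}} + \frac{n{\left(137 \right)}}{2511621} = \frac{1711472}{\frac{263295}{1024}} + \frac{137}{2511621} = 1711472 \cdot \frac{1024}{263295} + 137 \cdot \frac{1}{2511621} = \frac{1752547328}{263295} + \frac{1}{18333} = \frac{3569938936391}{536331915}$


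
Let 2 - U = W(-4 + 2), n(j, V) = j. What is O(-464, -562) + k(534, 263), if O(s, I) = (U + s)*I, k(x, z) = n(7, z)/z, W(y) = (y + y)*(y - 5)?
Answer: 72424947/263 ≈ 2.7538e+5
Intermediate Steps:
W(y) = 2*y*(-5 + y) (W(y) = (2*y)*(-5 + y) = 2*y*(-5 + y))
U = -26 (U = 2 - 2*(-4 + 2)*(-5 + (-4 + 2)) = 2 - 2*(-2)*(-5 - 2) = 2 - 2*(-2)*(-7) = 2 - 1*28 = 2 - 28 = -26)
k(x, z) = 7/z
O(s, I) = I*(-26 + s) (O(s, I) = (-26 + s)*I = I*(-26 + s))
O(-464, -562) + k(534, 263) = -562*(-26 - 464) + 7/263 = -562*(-490) + 7*(1/263) = 275380 + 7/263 = 72424947/263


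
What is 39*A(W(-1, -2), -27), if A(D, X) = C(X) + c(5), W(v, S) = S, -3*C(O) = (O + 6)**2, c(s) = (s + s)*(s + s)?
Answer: -1833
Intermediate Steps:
c(s) = 4*s**2 (c(s) = (2*s)*(2*s) = 4*s**2)
C(O) = -(6 + O)**2/3 (C(O) = -(O + 6)**2/3 = -(6 + O)**2/3)
A(D, X) = 100 - (6 + X)**2/3 (A(D, X) = -(6 + X)**2/3 + 4*5**2 = -(6 + X)**2/3 + 4*25 = -(6 + X)**2/3 + 100 = 100 - (6 + X)**2/3)
39*A(W(-1, -2), -27) = 39*(100 - (6 - 27)**2/3) = 39*(100 - 1/3*(-21)**2) = 39*(100 - 1/3*441) = 39*(100 - 147) = 39*(-47) = -1833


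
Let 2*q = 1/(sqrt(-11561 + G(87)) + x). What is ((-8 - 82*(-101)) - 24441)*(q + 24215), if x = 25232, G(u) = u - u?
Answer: 16167*(-48430*sqrt(11561) + 1221985761*I)/(2*(sqrt(11561) - 25232*I)) ≈ -3.9148e+8 + 0.0014648*I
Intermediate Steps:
G(u) = 0
q = 1/(2*(25232 + I*sqrt(11561))) (q = 1/(2*(sqrt(-11561 + 0) + 25232)) = 1/(2*(sqrt(-11561) + 25232)) = 1/(2*(I*sqrt(11561) + 25232)) = 1/(2*(25232 + I*sqrt(11561))) ≈ 1.9816e-5 - 8.4442e-8*I)
((-8 - 82*(-101)) - 24441)*(q + 24215) = ((-8 - 82*(-101)) - 24441)*((12616/636665385 - I*sqrt(11561)/1273330770) + 24215) = ((-8 + 8282) - 24441)*(15416852310391/636665385 - I*sqrt(11561)/1273330770) = (8274 - 24441)*(15416852310391/636665385 - I*sqrt(11561)/1273330770) = -16167*(15416852310391/636665385 - I*sqrt(11561)/1273330770) = -4887142182393947/12483635 + 317*I*sqrt(11561)/24967270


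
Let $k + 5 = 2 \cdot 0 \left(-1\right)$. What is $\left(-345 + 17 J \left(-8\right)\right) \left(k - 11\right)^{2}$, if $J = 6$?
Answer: $-297216$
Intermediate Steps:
$k = -5$ ($k = -5 + 2 \cdot 0 \left(-1\right) = -5 + 0 \left(-1\right) = -5 + 0 = -5$)
$\left(-345 + 17 J \left(-8\right)\right) \left(k - 11\right)^{2} = \left(-345 + 17 \cdot 6 \left(-8\right)\right) \left(-5 - 11\right)^{2} = \left(-345 + 17 \left(-48\right)\right) \left(-16\right)^{2} = \left(-345 - 816\right) 256 = \left(-1161\right) 256 = -297216$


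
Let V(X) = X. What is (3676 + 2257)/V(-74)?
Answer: -5933/74 ≈ -80.176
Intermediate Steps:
(3676 + 2257)/V(-74) = (3676 + 2257)/(-74) = 5933*(-1/74) = -5933/74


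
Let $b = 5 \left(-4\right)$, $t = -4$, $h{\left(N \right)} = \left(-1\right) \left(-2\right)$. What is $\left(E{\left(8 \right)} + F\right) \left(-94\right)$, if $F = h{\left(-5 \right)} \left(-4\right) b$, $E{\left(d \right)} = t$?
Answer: $-14664$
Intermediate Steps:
$h{\left(N \right)} = 2$
$b = -20$
$E{\left(d \right)} = -4$
$F = 160$ ($F = 2 \left(-4\right) \left(-20\right) = \left(-8\right) \left(-20\right) = 160$)
$\left(E{\left(8 \right)} + F\right) \left(-94\right) = \left(-4 + 160\right) \left(-94\right) = 156 \left(-94\right) = -14664$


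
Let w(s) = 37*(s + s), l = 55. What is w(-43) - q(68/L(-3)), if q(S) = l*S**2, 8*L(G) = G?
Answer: -16305118/9 ≈ -1.8117e+6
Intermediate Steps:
L(G) = G/8
q(S) = 55*S**2
w(s) = 74*s (w(s) = 37*(2*s) = 74*s)
w(-43) - q(68/L(-3)) = 74*(-43) - 55*(68/(((1/8)*(-3))))**2 = -3182 - 55*(68/(-3/8))**2 = -3182 - 55*(68*(-8/3))**2 = -3182 - 55*(-544/3)**2 = -3182 - 55*295936/9 = -3182 - 1*16276480/9 = -3182 - 16276480/9 = -16305118/9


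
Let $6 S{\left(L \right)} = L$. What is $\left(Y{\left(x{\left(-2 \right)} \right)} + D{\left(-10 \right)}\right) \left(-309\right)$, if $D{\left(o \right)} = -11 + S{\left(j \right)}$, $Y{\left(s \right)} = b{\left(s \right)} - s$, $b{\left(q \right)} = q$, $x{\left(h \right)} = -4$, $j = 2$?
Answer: $3296$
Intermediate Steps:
$S{\left(L \right)} = \frac{L}{6}$
$Y{\left(s \right)} = 0$ ($Y{\left(s \right)} = s - s = 0$)
$D{\left(o \right)} = - \frac{32}{3}$ ($D{\left(o \right)} = -11 + \frac{1}{6} \cdot 2 = -11 + \frac{1}{3} = - \frac{32}{3}$)
$\left(Y{\left(x{\left(-2 \right)} \right)} + D{\left(-10 \right)}\right) \left(-309\right) = \left(0 - \frac{32}{3}\right) \left(-309\right) = \left(- \frac{32}{3}\right) \left(-309\right) = 3296$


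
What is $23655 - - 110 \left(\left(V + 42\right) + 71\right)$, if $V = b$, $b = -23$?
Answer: $33555$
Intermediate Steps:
$V = -23$
$23655 - - 110 \left(\left(V + 42\right) + 71\right) = 23655 - - 110 \left(\left(-23 + 42\right) + 71\right) = 23655 - - 110 \left(19 + 71\right) = 23655 - \left(-110\right) 90 = 23655 - -9900 = 23655 + 9900 = 33555$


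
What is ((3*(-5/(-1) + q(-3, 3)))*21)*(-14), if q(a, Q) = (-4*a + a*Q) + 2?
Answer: -8820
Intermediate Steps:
q(a, Q) = 2 - 4*a + Q*a (q(a, Q) = (-4*a + Q*a) + 2 = 2 - 4*a + Q*a)
((3*(-5/(-1) + q(-3, 3)))*21)*(-14) = ((3*(-5/(-1) + (2 - 4*(-3) + 3*(-3))))*21)*(-14) = ((3*(-5*(-1) + (2 + 12 - 9)))*21)*(-14) = ((3*(5 + 5))*21)*(-14) = ((3*10)*21)*(-14) = (30*21)*(-14) = 630*(-14) = -8820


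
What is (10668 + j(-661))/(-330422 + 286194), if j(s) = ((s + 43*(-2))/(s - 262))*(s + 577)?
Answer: -2445954/10205611 ≈ -0.23967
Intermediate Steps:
j(s) = (-86 + s)*(577 + s)/(-262 + s) (j(s) = ((s - 86)/(-262 + s))*(577 + s) = ((-86 + s)/(-262 + s))*(577 + s) = (-86 + s)*(577 + s)/(-262 + s))
(10668 + j(-661))/(-330422 + 286194) = (10668 + (-49622 + (-661)² + 491*(-661))/(-262 - 661))/(-330422 + 286194) = (10668 + (-49622 + 436921 - 324551)/(-923))/(-44228) = (10668 - 1/923*62748)*(-1/44228) = (10668 - 62748/923)*(-1/44228) = (9783816/923)*(-1/44228) = -2445954/10205611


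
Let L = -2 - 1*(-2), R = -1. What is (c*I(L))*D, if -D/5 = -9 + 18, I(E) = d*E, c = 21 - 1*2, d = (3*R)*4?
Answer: 0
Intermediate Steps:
d = -12 (d = (3*(-1))*4 = -3*4 = -12)
c = 19 (c = 21 - 2 = 19)
L = 0 (L = -2 + 2 = 0)
I(E) = -12*E
D = -45 (D = -5*(-9 + 18) = -5*9 = -45)
(c*I(L))*D = (19*(-12*0))*(-45) = (19*0)*(-45) = 0*(-45) = 0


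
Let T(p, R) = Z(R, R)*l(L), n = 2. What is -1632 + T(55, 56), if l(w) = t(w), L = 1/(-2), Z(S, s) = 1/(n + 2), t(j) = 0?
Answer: -1632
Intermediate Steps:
Z(S, s) = ¼ (Z(S, s) = 1/(2 + 2) = 1/4 = ¼)
L = -½ ≈ -0.50000
l(w) = 0
T(p, R) = 0 (T(p, R) = (¼)*0 = 0)
-1632 + T(55, 56) = -1632 + 0 = -1632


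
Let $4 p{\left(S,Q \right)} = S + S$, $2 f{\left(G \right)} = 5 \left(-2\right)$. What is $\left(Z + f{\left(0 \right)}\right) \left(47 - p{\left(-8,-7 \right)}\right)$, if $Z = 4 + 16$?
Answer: $765$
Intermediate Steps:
$f{\left(G \right)} = -5$ ($f{\left(G \right)} = \frac{5 \left(-2\right)}{2} = \frac{1}{2} \left(-10\right) = -5$)
$p{\left(S,Q \right)} = \frac{S}{2}$ ($p{\left(S,Q \right)} = \frac{S + S}{4} = \frac{2 S}{4} = \frac{S}{2}$)
$Z = 20$
$\left(Z + f{\left(0 \right)}\right) \left(47 - p{\left(-8,-7 \right)}\right) = \left(20 - 5\right) \left(47 - \frac{1}{2} \left(-8\right)\right) = 15 \left(47 - -4\right) = 15 \left(47 + 4\right) = 15 \cdot 51 = 765$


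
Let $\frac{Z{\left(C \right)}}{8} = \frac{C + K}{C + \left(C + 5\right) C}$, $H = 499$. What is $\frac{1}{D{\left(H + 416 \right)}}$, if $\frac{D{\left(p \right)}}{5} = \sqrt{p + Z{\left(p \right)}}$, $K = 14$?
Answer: $\frac{3 \sqrt{72201167303195}}{3855458285} \approx 0.0066118$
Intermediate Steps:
$Z{\left(C \right)} = \frac{8 \left(14 + C\right)}{C + C \left(5 + C\right)}$ ($Z{\left(C \right)} = 8 \frac{C + 14}{C + \left(C + 5\right) C} = 8 \frac{14 + C}{C + \left(5 + C\right) C} = 8 \frac{14 + C}{C + C \left(5 + C\right)} = \frac{8 \left(14 + C\right)}{C + C \left(5 + C\right)}$)
$D{\left(p \right)} = 5 \sqrt{p + \frac{8 \left(14 + p\right)}{p \left(6 + p\right)}}$
$\frac{1}{D{\left(H + 416 \right)}} = \frac{1}{5 \sqrt{\frac{112 + 8 \left(499 + 416\right) + \left(499 + 416\right)^{2} \left(6 + \left(499 + 416\right)\right)}{\left(499 + 416\right) \left(6 + \left(499 + 416\right)\right)}}} = \frac{1}{5 \sqrt{\frac{112 + 8 \cdot 915 + 915^{2} \left(6 + 915\right)}{915 \left(6 + 915\right)}}} = \frac{1}{5 \sqrt{\frac{112 + 7320 + 837225 \cdot 921}{915 \cdot 921}}} = \frac{1}{5 \sqrt{\frac{1}{915} \cdot \frac{1}{921} \left(112 + 7320 + 771084225\right)}} = \frac{1}{5 \sqrt{\frac{1}{915} \cdot \frac{1}{921} \cdot 771091657}} = \frac{1}{5 \sqrt{\frac{771091657}{842715}}} = \frac{1}{5 \frac{\sqrt{72201167303195}}{280905}} = \frac{1}{\frac{1}{56181} \sqrt{72201167303195}} = \frac{3 \sqrt{72201167303195}}{3855458285}$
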